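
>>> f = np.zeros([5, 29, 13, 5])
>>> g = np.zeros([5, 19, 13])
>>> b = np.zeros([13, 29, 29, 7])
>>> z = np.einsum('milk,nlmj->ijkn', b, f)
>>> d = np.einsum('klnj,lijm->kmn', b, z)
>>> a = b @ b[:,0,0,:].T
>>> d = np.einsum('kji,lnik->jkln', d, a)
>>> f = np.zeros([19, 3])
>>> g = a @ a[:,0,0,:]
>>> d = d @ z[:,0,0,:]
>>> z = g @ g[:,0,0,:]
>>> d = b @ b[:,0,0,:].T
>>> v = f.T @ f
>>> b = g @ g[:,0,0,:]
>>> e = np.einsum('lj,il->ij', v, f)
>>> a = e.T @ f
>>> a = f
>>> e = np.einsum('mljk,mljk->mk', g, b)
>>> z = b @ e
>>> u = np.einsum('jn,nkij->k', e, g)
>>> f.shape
(19, 3)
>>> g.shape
(13, 29, 29, 13)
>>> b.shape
(13, 29, 29, 13)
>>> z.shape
(13, 29, 29, 13)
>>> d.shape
(13, 29, 29, 13)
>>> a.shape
(19, 3)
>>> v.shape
(3, 3)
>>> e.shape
(13, 13)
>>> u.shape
(29,)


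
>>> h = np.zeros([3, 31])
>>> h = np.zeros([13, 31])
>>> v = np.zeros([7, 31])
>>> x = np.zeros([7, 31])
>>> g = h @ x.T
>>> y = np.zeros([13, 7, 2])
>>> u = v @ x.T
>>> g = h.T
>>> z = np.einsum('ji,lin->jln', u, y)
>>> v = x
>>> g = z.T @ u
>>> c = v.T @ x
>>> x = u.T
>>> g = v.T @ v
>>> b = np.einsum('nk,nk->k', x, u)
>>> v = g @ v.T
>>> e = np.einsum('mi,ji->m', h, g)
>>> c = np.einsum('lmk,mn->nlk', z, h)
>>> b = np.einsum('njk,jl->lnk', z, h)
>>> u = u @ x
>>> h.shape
(13, 31)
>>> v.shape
(31, 7)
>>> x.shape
(7, 7)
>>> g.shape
(31, 31)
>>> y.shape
(13, 7, 2)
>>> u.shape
(7, 7)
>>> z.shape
(7, 13, 2)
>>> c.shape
(31, 7, 2)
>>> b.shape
(31, 7, 2)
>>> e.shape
(13,)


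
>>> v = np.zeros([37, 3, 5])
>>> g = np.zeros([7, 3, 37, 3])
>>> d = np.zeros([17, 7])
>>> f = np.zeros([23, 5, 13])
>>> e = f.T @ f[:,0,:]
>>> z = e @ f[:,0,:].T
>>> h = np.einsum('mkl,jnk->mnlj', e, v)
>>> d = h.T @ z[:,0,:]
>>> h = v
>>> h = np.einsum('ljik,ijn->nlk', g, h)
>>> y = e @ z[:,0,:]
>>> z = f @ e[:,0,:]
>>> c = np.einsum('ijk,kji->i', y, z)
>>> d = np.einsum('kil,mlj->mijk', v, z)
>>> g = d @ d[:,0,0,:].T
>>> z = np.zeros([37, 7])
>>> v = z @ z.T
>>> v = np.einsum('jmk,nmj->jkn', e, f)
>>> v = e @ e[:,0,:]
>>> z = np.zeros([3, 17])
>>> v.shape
(13, 5, 13)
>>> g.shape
(23, 3, 13, 23)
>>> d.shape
(23, 3, 13, 37)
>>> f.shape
(23, 5, 13)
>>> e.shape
(13, 5, 13)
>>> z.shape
(3, 17)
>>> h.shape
(5, 7, 3)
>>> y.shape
(13, 5, 23)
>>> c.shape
(13,)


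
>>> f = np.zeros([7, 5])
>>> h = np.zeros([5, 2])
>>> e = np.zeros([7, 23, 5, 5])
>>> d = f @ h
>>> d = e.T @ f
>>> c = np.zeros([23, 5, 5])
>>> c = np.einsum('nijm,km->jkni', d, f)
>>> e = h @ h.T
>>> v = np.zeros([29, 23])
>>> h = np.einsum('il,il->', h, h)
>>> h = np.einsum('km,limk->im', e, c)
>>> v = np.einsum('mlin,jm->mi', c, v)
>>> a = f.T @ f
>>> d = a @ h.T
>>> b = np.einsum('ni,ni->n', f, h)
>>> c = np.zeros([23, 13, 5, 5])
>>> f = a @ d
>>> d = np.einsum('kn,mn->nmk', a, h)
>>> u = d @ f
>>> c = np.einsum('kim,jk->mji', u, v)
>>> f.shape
(5, 7)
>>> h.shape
(7, 5)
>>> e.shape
(5, 5)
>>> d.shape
(5, 7, 5)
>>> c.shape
(7, 23, 7)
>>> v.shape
(23, 5)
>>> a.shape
(5, 5)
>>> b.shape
(7,)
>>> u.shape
(5, 7, 7)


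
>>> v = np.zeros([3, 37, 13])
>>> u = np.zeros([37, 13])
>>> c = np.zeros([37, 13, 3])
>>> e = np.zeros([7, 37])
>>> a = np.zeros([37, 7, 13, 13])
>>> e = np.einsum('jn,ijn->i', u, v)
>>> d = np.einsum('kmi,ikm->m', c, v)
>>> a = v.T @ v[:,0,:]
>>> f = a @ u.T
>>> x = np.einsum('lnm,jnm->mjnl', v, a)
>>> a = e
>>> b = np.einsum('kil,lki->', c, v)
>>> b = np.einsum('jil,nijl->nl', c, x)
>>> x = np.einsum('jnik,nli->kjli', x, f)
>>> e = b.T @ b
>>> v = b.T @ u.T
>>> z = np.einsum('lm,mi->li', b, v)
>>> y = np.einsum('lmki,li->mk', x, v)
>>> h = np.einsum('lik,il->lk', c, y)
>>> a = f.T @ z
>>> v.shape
(3, 37)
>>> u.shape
(37, 13)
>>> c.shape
(37, 13, 3)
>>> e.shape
(3, 3)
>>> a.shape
(37, 37, 37)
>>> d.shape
(13,)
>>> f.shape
(13, 37, 37)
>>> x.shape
(3, 13, 37, 37)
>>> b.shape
(13, 3)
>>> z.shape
(13, 37)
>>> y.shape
(13, 37)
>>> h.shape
(37, 3)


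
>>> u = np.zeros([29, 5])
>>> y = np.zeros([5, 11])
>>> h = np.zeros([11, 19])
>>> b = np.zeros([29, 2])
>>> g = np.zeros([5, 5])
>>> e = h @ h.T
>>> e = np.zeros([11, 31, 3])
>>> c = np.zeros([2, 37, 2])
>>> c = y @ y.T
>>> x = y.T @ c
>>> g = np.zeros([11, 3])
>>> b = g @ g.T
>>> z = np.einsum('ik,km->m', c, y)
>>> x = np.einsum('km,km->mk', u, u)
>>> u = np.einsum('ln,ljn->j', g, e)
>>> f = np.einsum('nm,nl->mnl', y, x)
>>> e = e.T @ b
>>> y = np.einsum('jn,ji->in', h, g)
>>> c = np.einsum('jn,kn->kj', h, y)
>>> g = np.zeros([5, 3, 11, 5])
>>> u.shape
(31,)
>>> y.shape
(3, 19)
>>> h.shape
(11, 19)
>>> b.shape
(11, 11)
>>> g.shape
(5, 3, 11, 5)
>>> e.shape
(3, 31, 11)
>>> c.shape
(3, 11)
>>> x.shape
(5, 29)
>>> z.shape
(11,)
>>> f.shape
(11, 5, 29)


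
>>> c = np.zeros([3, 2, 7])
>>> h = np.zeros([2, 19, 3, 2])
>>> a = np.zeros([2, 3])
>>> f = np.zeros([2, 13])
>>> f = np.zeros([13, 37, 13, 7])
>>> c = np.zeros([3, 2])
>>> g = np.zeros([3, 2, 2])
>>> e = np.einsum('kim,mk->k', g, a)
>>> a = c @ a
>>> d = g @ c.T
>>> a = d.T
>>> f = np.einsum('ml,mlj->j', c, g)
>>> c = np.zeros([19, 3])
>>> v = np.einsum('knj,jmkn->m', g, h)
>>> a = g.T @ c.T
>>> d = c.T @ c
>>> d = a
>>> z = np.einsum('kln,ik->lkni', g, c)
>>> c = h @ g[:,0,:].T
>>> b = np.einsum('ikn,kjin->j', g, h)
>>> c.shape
(2, 19, 3, 3)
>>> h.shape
(2, 19, 3, 2)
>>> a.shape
(2, 2, 19)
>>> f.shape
(2,)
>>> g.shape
(3, 2, 2)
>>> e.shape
(3,)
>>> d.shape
(2, 2, 19)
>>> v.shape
(19,)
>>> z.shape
(2, 3, 2, 19)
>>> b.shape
(19,)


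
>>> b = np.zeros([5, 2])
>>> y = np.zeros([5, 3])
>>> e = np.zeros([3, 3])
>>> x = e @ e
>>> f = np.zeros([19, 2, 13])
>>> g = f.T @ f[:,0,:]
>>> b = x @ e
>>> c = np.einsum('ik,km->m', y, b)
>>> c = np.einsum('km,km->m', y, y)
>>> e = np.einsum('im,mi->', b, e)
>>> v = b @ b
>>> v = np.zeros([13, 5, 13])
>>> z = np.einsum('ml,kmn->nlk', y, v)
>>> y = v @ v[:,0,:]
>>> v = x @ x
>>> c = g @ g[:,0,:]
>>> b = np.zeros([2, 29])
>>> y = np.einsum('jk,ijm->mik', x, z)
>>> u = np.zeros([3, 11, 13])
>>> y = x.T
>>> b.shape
(2, 29)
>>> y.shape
(3, 3)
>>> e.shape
()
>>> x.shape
(3, 3)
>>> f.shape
(19, 2, 13)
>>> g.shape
(13, 2, 13)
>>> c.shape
(13, 2, 13)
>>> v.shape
(3, 3)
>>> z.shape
(13, 3, 13)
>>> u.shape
(3, 11, 13)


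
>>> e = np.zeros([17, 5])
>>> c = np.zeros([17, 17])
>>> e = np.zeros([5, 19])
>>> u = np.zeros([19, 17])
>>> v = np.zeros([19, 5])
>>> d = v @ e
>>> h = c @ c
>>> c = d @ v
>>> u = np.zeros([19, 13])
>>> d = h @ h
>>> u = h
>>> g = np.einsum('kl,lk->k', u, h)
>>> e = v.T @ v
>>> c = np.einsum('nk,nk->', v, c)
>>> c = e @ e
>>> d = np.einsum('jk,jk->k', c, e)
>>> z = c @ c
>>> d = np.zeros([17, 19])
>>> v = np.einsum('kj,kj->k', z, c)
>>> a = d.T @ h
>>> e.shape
(5, 5)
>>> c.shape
(5, 5)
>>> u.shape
(17, 17)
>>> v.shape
(5,)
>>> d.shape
(17, 19)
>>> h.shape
(17, 17)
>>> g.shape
(17,)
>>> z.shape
(5, 5)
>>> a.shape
(19, 17)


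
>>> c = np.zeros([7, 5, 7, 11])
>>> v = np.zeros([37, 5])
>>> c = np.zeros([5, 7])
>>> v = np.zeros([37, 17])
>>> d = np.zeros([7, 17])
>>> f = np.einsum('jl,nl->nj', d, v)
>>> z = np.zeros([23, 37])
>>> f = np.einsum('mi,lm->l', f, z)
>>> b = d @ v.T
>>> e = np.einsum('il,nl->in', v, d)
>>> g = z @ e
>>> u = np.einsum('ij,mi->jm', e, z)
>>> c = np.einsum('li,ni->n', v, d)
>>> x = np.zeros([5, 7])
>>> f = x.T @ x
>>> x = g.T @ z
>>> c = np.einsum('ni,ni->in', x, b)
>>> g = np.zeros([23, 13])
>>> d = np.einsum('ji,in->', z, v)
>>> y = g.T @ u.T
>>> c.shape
(37, 7)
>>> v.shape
(37, 17)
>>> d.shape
()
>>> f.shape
(7, 7)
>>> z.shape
(23, 37)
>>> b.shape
(7, 37)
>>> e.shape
(37, 7)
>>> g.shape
(23, 13)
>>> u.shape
(7, 23)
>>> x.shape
(7, 37)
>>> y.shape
(13, 7)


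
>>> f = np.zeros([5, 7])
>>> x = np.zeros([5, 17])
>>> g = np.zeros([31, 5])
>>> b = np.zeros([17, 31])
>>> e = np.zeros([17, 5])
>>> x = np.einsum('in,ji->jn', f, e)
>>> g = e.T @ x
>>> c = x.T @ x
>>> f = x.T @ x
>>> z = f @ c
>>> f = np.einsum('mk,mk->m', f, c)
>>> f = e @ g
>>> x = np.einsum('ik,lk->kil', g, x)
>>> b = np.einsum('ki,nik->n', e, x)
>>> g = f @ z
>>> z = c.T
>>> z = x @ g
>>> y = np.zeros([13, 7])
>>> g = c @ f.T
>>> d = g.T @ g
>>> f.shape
(17, 7)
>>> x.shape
(7, 5, 17)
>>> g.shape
(7, 17)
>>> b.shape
(7,)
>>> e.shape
(17, 5)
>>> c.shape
(7, 7)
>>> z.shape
(7, 5, 7)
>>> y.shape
(13, 7)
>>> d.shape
(17, 17)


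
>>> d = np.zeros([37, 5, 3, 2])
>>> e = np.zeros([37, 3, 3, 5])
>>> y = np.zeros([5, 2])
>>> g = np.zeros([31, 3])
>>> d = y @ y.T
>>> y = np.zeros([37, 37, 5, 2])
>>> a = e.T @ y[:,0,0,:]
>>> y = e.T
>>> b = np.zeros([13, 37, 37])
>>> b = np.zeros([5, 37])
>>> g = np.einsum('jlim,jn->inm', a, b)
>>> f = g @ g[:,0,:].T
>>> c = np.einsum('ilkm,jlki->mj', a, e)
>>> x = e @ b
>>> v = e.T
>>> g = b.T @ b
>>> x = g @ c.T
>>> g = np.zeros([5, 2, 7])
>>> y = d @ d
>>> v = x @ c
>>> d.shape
(5, 5)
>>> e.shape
(37, 3, 3, 5)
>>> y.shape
(5, 5)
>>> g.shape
(5, 2, 7)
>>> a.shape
(5, 3, 3, 2)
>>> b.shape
(5, 37)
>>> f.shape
(3, 37, 3)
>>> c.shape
(2, 37)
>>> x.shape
(37, 2)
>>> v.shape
(37, 37)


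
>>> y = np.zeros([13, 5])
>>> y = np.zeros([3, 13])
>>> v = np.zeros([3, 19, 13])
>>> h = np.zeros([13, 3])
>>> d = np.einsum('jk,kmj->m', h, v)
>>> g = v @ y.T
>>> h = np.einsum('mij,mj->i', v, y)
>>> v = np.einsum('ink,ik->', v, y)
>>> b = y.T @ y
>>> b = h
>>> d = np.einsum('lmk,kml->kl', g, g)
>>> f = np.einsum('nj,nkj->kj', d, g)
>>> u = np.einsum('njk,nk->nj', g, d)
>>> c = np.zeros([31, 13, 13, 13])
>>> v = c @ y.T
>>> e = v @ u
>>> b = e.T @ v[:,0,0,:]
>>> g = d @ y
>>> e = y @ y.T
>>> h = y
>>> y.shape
(3, 13)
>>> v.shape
(31, 13, 13, 3)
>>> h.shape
(3, 13)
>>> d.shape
(3, 3)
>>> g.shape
(3, 13)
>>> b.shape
(19, 13, 13, 3)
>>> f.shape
(19, 3)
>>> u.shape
(3, 19)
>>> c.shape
(31, 13, 13, 13)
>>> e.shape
(3, 3)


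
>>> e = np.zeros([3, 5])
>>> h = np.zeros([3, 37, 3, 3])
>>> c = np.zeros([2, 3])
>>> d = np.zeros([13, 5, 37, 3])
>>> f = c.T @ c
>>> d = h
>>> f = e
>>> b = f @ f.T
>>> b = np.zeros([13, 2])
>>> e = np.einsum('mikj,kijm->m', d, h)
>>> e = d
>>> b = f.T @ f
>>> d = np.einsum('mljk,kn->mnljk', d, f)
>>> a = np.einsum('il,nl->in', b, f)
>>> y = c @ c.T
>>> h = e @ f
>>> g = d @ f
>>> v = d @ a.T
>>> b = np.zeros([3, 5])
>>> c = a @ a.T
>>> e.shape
(3, 37, 3, 3)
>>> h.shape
(3, 37, 3, 5)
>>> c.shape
(5, 5)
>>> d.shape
(3, 5, 37, 3, 3)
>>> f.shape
(3, 5)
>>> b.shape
(3, 5)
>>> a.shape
(5, 3)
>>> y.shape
(2, 2)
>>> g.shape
(3, 5, 37, 3, 5)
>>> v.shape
(3, 5, 37, 3, 5)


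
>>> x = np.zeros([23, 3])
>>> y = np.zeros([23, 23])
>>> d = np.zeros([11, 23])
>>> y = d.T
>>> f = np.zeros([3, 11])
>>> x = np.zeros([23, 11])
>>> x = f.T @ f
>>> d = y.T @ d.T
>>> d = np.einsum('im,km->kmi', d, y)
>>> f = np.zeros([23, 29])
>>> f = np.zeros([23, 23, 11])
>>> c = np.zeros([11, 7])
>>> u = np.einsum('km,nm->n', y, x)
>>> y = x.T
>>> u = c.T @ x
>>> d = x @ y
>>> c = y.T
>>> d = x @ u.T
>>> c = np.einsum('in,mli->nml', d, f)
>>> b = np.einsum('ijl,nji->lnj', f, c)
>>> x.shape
(11, 11)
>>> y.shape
(11, 11)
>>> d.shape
(11, 7)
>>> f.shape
(23, 23, 11)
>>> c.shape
(7, 23, 23)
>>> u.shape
(7, 11)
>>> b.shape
(11, 7, 23)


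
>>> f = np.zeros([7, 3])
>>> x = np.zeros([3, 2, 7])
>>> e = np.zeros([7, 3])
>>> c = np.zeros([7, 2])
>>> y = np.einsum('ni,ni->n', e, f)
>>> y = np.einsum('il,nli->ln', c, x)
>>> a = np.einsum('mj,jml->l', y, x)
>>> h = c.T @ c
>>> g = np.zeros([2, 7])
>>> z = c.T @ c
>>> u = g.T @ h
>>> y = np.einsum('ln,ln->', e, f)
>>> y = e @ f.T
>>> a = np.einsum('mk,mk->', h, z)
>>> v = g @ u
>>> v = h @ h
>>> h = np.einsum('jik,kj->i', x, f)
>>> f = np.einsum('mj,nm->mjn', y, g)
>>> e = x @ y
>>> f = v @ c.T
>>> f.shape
(2, 7)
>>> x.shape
(3, 2, 7)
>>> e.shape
(3, 2, 7)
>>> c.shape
(7, 2)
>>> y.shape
(7, 7)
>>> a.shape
()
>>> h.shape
(2,)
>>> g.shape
(2, 7)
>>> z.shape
(2, 2)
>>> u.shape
(7, 2)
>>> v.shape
(2, 2)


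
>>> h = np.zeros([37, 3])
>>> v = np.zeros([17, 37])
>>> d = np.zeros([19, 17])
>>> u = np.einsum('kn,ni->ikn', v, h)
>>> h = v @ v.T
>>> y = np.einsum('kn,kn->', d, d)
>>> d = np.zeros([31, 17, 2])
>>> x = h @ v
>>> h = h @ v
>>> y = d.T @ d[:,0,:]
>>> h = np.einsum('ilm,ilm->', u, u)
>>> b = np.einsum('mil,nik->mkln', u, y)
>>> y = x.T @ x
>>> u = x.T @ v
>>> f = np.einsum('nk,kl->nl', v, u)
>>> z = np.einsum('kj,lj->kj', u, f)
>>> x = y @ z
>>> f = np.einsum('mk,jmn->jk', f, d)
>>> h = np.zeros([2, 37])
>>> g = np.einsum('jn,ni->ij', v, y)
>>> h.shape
(2, 37)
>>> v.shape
(17, 37)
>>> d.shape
(31, 17, 2)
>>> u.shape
(37, 37)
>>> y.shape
(37, 37)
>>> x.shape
(37, 37)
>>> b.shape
(3, 2, 37, 2)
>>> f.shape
(31, 37)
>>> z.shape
(37, 37)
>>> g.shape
(37, 17)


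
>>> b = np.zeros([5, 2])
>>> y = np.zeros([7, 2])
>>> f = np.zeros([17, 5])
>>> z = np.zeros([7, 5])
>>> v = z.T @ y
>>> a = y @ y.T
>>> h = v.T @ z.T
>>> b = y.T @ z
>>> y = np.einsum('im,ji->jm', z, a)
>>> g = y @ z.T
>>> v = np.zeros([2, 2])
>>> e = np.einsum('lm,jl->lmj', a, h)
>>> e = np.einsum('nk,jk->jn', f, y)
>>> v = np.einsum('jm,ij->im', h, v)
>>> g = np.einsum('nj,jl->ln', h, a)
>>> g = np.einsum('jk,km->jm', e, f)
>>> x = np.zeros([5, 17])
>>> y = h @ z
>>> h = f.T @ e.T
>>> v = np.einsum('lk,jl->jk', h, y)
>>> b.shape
(2, 5)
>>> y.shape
(2, 5)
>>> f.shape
(17, 5)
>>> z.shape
(7, 5)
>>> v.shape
(2, 7)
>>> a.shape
(7, 7)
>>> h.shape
(5, 7)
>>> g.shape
(7, 5)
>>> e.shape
(7, 17)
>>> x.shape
(5, 17)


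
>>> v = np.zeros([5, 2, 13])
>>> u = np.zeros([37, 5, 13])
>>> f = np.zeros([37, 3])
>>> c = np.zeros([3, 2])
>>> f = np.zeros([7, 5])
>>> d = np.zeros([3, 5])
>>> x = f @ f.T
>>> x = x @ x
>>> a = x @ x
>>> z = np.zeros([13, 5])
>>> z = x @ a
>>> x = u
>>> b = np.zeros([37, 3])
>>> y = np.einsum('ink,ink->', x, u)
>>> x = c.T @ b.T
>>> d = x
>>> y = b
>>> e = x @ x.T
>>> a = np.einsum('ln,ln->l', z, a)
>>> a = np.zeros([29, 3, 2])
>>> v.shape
(5, 2, 13)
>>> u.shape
(37, 5, 13)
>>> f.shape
(7, 5)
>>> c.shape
(3, 2)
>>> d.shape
(2, 37)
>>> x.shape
(2, 37)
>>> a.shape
(29, 3, 2)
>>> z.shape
(7, 7)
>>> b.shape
(37, 3)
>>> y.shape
(37, 3)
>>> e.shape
(2, 2)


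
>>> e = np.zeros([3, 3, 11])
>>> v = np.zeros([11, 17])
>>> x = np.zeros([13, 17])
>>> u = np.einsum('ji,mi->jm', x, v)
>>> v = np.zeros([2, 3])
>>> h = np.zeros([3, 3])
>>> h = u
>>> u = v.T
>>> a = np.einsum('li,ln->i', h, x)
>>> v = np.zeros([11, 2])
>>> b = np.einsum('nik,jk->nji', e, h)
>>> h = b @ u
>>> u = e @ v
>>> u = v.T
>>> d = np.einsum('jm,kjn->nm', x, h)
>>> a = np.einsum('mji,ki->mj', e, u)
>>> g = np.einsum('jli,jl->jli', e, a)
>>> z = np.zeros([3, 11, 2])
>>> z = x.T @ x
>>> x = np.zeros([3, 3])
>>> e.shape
(3, 3, 11)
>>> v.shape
(11, 2)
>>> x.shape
(3, 3)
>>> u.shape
(2, 11)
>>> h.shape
(3, 13, 2)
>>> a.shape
(3, 3)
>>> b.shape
(3, 13, 3)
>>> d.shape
(2, 17)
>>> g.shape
(3, 3, 11)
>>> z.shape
(17, 17)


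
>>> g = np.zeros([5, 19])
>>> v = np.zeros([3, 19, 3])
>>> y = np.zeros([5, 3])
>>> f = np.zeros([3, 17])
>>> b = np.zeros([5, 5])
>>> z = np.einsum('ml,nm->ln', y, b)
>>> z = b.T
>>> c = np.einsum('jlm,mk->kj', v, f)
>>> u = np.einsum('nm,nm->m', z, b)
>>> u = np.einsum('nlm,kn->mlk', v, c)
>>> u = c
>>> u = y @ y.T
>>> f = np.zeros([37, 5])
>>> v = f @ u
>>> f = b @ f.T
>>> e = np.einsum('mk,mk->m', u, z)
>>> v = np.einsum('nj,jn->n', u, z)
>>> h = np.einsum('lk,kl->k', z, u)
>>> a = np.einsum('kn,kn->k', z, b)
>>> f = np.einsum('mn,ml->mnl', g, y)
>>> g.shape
(5, 19)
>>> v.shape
(5,)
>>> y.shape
(5, 3)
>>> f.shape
(5, 19, 3)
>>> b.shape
(5, 5)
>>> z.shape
(5, 5)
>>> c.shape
(17, 3)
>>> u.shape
(5, 5)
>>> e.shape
(5,)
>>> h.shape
(5,)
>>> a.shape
(5,)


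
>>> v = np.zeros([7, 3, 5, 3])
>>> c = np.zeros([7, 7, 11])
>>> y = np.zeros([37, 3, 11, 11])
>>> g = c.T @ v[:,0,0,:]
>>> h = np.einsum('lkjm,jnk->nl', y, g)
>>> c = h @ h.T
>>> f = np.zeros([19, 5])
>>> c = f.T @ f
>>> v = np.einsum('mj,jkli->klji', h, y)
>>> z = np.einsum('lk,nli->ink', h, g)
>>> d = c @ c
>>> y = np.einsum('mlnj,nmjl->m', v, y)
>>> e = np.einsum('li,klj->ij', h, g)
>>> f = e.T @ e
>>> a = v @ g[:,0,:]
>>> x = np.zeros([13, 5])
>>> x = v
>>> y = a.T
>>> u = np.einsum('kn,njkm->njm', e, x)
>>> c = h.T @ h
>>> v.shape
(3, 11, 37, 11)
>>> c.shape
(37, 37)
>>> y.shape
(3, 37, 11, 3)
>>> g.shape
(11, 7, 3)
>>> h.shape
(7, 37)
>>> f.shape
(3, 3)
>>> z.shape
(3, 11, 37)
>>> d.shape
(5, 5)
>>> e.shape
(37, 3)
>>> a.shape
(3, 11, 37, 3)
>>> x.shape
(3, 11, 37, 11)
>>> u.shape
(3, 11, 11)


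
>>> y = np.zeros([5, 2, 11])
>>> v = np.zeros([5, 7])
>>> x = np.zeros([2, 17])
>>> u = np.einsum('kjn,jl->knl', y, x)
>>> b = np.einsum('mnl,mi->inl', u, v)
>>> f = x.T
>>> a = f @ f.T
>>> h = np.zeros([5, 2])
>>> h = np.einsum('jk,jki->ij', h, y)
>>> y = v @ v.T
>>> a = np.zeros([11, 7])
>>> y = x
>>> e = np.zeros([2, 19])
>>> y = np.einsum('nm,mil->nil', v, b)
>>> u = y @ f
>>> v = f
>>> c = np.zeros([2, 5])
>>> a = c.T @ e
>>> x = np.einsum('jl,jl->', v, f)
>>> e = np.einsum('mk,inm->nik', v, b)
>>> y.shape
(5, 11, 17)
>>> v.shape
(17, 2)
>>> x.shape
()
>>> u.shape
(5, 11, 2)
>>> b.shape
(7, 11, 17)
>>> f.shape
(17, 2)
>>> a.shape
(5, 19)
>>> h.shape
(11, 5)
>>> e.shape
(11, 7, 2)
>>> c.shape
(2, 5)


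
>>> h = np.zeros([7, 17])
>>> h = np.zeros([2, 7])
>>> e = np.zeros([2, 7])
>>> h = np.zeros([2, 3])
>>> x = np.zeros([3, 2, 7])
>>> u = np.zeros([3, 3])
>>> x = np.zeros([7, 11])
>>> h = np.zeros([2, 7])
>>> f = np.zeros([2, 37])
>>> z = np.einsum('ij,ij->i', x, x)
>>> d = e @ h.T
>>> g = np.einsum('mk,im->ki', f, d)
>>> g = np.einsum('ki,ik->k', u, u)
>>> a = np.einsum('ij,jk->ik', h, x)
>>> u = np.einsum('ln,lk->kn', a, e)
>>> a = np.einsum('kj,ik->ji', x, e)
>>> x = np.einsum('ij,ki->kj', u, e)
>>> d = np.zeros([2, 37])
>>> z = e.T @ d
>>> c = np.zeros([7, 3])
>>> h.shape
(2, 7)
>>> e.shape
(2, 7)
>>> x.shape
(2, 11)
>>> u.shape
(7, 11)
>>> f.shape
(2, 37)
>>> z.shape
(7, 37)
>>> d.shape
(2, 37)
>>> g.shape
(3,)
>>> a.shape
(11, 2)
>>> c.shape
(7, 3)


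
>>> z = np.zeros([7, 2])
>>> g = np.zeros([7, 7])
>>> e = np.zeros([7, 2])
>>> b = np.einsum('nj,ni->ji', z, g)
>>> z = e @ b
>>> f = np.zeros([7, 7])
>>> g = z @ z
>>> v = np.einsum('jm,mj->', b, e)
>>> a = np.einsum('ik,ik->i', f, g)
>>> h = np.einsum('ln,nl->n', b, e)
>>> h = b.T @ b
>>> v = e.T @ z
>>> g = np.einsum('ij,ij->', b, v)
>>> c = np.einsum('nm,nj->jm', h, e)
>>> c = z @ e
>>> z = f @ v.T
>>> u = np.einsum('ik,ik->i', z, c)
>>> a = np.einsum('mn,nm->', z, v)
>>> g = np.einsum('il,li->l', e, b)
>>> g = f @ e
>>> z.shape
(7, 2)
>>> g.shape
(7, 2)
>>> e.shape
(7, 2)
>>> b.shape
(2, 7)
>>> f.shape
(7, 7)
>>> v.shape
(2, 7)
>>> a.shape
()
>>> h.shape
(7, 7)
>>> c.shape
(7, 2)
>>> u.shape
(7,)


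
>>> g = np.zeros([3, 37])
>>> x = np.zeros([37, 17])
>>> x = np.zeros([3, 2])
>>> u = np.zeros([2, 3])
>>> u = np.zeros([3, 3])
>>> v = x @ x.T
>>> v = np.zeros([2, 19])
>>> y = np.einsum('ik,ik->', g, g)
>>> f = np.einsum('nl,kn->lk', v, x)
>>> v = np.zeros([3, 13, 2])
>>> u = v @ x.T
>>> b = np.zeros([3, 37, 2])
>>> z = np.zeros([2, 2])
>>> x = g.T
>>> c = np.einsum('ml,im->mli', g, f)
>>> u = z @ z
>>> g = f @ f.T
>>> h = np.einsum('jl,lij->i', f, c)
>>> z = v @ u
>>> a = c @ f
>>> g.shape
(19, 19)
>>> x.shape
(37, 3)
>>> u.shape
(2, 2)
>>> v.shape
(3, 13, 2)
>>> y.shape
()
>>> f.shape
(19, 3)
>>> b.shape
(3, 37, 2)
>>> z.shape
(3, 13, 2)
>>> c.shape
(3, 37, 19)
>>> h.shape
(37,)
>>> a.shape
(3, 37, 3)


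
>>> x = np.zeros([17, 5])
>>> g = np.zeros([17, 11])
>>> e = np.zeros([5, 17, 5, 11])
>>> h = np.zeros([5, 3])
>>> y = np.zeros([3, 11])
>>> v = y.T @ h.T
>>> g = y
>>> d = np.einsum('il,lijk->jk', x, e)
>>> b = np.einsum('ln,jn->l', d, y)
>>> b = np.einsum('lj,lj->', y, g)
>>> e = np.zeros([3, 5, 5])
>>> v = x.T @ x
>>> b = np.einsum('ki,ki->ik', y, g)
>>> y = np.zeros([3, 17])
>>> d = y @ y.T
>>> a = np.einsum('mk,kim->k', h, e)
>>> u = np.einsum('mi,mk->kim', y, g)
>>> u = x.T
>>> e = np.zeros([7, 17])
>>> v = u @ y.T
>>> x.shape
(17, 5)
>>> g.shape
(3, 11)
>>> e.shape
(7, 17)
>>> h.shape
(5, 3)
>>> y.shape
(3, 17)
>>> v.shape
(5, 3)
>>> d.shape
(3, 3)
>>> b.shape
(11, 3)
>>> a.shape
(3,)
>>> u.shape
(5, 17)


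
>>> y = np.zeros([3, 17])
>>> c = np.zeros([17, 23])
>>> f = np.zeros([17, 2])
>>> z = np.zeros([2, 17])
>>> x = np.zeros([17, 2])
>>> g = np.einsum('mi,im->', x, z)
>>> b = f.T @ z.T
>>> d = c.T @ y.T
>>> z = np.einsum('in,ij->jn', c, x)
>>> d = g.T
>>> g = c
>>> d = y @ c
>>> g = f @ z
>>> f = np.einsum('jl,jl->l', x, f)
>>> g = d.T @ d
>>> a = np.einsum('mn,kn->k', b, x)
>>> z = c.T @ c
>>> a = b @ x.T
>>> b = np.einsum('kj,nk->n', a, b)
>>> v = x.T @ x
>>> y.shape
(3, 17)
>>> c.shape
(17, 23)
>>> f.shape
(2,)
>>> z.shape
(23, 23)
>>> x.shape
(17, 2)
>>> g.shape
(23, 23)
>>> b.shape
(2,)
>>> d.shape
(3, 23)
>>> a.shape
(2, 17)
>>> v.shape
(2, 2)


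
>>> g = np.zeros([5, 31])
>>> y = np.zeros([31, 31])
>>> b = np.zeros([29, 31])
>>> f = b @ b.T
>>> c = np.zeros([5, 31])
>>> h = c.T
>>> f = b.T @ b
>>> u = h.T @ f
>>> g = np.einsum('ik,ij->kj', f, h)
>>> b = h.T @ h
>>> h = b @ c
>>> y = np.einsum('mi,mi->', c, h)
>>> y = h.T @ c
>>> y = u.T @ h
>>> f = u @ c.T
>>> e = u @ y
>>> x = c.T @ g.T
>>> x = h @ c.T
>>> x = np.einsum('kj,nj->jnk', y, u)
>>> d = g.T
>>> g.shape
(31, 5)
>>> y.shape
(31, 31)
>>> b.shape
(5, 5)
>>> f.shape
(5, 5)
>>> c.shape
(5, 31)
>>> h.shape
(5, 31)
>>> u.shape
(5, 31)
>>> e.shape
(5, 31)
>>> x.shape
(31, 5, 31)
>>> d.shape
(5, 31)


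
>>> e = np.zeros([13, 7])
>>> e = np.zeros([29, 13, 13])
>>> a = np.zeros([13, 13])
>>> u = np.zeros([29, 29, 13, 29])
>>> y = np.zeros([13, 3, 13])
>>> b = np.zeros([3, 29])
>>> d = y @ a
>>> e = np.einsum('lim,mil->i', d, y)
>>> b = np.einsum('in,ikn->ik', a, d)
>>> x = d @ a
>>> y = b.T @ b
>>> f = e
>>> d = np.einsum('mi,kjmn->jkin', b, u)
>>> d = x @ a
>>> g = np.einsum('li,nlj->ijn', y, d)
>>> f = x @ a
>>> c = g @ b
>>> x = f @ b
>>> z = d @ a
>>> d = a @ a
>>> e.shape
(3,)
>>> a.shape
(13, 13)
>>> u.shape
(29, 29, 13, 29)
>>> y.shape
(3, 3)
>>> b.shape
(13, 3)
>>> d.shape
(13, 13)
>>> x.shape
(13, 3, 3)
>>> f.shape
(13, 3, 13)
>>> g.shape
(3, 13, 13)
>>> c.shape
(3, 13, 3)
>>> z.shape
(13, 3, 13)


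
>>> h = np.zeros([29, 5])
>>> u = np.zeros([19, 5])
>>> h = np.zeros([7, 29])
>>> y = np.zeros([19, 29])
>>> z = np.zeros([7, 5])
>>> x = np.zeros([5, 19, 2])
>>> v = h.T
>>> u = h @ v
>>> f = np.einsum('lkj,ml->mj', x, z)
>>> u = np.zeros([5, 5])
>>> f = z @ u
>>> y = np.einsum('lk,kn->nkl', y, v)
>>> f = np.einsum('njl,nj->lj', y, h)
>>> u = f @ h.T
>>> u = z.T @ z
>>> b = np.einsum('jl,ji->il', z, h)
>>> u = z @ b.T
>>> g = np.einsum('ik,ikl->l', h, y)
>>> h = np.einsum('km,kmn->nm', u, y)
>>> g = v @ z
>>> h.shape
(19, 29)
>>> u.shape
(7, 29)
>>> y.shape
(7, 29, 19)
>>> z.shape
(7, 5)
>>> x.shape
(5, 19, 2)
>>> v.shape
(29, 7)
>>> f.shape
(19, 29)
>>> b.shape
(29, 5)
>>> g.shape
(29, 5)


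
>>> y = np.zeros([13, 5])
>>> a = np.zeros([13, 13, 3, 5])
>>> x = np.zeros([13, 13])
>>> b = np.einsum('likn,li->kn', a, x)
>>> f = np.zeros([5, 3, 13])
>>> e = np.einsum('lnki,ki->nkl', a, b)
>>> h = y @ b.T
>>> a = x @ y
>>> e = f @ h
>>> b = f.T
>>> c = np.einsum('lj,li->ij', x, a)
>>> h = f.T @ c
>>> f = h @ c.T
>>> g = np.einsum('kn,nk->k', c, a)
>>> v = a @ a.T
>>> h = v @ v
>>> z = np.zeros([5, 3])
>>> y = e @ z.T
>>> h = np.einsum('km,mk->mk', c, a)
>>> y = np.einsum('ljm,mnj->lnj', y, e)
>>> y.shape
(5, 3, 3)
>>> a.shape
(13, 5)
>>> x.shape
(13, 13)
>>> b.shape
(13, 3, 5)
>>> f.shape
(13, 3, 5)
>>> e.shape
(5, 3, 3)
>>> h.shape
(13, 5)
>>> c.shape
(5, 13)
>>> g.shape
(5,)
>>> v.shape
(13, 13)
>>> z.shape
(5, 3)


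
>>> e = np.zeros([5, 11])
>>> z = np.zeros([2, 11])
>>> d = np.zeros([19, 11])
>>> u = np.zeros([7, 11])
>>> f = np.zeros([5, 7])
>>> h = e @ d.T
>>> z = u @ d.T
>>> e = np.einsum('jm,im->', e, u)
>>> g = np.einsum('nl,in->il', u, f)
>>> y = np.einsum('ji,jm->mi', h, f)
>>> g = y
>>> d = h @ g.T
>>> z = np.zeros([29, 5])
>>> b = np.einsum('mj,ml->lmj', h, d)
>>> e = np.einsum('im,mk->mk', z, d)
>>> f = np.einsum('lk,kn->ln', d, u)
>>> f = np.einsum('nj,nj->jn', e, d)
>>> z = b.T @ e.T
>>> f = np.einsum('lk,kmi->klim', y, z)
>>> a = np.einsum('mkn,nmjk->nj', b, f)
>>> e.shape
(5, 7)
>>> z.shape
(19, 5, 5)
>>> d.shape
(5, 7)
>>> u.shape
(7, 11)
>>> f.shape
(19, 7, 5, 5)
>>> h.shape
(5, 19)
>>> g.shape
(7, 19)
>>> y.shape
(7, 19)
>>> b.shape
(7, 5, 19)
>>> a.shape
(19, 5)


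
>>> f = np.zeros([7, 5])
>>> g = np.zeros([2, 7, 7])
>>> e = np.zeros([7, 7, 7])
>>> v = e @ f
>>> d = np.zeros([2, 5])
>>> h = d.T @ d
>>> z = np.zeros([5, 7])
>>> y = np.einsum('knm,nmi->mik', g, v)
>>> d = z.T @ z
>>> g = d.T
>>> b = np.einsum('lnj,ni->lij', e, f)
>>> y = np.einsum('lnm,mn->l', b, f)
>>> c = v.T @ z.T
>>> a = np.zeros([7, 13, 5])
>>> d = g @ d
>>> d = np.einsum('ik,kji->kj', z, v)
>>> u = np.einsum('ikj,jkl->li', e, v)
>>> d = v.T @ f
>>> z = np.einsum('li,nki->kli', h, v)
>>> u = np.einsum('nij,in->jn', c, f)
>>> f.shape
(7, 5)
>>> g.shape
(7, 7)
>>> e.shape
(7, 7, 7)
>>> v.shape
(7, 7, 5)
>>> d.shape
(5, 7, 5)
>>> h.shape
(5, 5)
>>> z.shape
(7, 5, 5)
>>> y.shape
(7,)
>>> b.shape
(7, 5, 7)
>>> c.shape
(5, 7, 5)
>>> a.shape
(7, 13, 5)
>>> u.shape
(5, 5)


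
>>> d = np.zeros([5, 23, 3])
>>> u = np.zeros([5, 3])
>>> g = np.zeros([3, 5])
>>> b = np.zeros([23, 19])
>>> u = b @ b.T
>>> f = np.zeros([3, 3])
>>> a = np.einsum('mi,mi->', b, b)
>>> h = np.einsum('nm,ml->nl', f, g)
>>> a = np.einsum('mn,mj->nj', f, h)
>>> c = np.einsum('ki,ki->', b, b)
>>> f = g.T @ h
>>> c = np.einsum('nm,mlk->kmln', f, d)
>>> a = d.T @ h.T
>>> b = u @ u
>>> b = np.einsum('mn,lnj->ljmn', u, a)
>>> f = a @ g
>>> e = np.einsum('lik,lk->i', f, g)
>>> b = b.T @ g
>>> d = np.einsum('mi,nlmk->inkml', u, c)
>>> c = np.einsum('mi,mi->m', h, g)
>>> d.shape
(23, 3, 5, 23, 5)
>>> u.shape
(23, 23)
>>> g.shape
(3, 5)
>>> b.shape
(23, 23, 3, 5)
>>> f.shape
(3, 23, 5)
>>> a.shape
(3, 23, 3)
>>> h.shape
(3, 5)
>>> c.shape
(3,)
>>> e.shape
(23,)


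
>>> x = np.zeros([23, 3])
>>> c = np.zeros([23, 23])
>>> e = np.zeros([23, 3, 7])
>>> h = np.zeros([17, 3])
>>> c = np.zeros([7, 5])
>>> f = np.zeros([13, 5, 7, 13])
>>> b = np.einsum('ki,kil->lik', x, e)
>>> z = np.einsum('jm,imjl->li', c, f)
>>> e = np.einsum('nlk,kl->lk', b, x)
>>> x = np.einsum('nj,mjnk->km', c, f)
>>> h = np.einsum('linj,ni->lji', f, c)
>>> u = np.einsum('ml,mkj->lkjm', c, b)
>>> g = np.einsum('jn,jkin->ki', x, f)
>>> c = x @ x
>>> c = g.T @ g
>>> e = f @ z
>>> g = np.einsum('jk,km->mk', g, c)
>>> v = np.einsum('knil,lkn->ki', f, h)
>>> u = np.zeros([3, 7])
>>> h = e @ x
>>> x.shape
(13, 13)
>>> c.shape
(7, 7)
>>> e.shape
(13, 5, 7, 13)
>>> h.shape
(13, 5, 7, 13)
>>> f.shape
(13, 5, 7, 13)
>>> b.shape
(7, 3, 23)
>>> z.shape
(13, 13)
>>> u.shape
(3, 7)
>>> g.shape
(7, 7)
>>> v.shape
(13, 7)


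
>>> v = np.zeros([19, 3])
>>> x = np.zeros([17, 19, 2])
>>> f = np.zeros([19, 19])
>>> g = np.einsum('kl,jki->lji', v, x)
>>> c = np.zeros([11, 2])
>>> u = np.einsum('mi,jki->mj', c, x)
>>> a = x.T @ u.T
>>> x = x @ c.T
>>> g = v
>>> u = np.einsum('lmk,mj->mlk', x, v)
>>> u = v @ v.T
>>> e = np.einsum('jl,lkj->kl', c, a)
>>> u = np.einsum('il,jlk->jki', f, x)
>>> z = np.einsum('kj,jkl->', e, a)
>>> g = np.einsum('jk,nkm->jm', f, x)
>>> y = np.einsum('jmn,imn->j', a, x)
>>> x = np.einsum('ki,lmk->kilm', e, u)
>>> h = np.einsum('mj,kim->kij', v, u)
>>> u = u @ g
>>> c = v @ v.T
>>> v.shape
(19, 3)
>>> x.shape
(19, 2, 17, 11)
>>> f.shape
(19, 19)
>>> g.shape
(19, 11)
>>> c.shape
(19, 19)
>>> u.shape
(17, 11, 11)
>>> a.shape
(2, 19, 11)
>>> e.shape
(19, 2)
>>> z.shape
()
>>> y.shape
(2,)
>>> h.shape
(17, 11, 3)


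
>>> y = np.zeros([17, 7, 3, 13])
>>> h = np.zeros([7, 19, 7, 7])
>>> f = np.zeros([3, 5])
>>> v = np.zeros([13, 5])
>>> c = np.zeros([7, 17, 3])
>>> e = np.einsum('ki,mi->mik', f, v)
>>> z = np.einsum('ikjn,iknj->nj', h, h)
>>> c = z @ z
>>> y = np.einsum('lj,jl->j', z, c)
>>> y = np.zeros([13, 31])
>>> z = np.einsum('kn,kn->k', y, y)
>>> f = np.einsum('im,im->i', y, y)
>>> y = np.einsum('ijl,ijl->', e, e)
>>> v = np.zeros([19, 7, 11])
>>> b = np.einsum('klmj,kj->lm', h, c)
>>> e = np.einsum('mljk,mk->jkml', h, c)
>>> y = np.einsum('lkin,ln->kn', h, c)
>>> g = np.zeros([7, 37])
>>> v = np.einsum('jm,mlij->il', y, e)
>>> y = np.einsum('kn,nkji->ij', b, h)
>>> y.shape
(7, 7)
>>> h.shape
(7, 19, 7, 7)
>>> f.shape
(13,)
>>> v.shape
(7, 7)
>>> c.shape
(7, 7)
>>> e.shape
(7, 7, 7, 19)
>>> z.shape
(13,)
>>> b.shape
(19, 7)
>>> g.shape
(7, 37)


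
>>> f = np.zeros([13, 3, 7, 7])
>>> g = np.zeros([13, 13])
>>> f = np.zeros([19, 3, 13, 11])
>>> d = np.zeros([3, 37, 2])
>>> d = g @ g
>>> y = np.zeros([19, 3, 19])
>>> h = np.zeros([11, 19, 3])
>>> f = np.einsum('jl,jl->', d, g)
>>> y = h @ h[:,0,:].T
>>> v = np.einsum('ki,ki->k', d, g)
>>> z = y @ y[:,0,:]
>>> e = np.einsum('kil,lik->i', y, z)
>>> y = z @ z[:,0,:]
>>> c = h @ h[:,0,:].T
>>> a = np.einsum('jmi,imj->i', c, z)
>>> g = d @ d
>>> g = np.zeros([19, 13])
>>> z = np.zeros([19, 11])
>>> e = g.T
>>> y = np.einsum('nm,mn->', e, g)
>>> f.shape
()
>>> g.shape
(19, 13)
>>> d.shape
(13, 13)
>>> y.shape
()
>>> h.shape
(11, 19, 3)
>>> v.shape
(13,)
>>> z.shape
(19, 11)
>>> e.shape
(13, 19)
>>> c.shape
(11, 19, 11)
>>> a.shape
(11,)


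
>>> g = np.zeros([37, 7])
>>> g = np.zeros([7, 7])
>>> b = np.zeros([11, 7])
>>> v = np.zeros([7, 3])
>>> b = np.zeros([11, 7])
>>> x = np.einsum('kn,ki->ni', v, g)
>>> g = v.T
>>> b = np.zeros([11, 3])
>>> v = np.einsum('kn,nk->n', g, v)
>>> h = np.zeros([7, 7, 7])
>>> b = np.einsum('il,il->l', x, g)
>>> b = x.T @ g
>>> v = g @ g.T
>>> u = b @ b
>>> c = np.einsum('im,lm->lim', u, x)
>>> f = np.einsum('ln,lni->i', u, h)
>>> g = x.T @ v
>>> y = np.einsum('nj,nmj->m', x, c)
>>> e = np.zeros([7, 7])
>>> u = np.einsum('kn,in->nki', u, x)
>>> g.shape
(7, 3)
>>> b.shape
(7, 7)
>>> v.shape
(3, 3)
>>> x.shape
(3, 7)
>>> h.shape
(7, 7, 7)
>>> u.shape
(7, 7, 3)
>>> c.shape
(3, 7, 7)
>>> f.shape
(7,)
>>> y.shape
(7,)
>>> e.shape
(7, 7)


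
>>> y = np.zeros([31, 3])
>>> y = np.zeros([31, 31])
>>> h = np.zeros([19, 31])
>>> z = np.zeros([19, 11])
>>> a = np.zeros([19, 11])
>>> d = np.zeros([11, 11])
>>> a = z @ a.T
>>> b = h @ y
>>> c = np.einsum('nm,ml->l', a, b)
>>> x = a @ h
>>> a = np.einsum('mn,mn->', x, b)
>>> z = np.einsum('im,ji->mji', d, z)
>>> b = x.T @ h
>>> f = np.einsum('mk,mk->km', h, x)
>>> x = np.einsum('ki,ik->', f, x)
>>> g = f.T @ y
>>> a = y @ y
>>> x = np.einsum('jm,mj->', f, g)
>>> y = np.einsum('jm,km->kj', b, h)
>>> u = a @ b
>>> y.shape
(19, 31)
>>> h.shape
(19, 31)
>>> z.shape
(11, 19, 11)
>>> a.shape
(31, 31)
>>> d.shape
(11, 11)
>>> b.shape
(31, 31)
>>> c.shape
(31,)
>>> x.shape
()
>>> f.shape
(31, 19)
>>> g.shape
(19, 31)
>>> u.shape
(31, 31)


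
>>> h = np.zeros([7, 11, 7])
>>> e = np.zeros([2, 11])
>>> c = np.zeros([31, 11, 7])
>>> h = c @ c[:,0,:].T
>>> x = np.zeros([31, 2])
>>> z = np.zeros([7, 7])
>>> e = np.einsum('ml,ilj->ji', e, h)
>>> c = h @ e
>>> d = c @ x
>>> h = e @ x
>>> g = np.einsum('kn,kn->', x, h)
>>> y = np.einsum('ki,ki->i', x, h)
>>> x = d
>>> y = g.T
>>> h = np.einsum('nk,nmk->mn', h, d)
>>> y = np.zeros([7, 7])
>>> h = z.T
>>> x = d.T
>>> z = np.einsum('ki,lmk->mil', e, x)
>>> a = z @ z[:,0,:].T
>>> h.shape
(7, 7)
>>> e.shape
(31, 31)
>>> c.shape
(31, 11, 31)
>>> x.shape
(2, 11, 31)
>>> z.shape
(11, 31, 2)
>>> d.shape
(31, 11, 2)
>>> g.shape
()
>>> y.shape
(7, 7)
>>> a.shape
(11, 31, 11)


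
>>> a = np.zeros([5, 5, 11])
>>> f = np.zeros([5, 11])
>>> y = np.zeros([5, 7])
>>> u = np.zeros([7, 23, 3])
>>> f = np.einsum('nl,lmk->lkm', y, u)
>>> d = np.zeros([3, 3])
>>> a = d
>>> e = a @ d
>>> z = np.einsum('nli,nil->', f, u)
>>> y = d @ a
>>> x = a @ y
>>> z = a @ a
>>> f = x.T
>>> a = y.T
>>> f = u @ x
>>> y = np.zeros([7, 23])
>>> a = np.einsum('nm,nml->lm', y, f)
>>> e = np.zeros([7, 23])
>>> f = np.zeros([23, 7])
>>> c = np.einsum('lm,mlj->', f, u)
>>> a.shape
(3, 23)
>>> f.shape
(23, 7)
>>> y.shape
(7, 23)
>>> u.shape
(7, 23, 3)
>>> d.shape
(3, 3)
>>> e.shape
(7, 23)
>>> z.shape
(3, 3)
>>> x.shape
(3, 3)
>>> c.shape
()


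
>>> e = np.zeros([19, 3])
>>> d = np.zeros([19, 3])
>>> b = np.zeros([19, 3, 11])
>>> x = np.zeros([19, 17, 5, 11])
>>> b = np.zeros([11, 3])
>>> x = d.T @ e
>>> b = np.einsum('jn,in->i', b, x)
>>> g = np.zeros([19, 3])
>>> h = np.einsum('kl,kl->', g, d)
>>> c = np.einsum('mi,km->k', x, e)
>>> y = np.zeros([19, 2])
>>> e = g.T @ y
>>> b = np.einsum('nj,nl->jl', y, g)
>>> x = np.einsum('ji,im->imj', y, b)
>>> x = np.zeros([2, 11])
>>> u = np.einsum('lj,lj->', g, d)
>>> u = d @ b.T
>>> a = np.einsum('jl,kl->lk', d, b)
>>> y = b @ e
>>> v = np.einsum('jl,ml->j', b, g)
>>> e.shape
(3, 2)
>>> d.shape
(19, 3)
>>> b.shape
(2, 3)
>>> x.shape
(2, 11)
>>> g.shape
(19, 3)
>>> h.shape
()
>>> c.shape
(19,)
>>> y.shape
(2, 2)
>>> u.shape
(19, 2)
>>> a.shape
(3, 2)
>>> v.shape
(2,)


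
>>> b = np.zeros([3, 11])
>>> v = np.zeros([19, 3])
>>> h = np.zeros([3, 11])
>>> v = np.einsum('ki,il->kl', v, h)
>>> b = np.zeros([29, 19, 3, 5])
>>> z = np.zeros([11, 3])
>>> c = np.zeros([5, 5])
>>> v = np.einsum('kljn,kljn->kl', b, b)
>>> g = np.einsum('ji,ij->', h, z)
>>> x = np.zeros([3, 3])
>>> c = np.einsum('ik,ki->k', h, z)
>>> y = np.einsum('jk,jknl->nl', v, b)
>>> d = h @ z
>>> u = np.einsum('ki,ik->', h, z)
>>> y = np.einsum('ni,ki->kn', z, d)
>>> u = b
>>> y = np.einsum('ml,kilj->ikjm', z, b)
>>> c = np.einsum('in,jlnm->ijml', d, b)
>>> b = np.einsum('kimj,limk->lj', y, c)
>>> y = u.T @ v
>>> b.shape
(3, 11)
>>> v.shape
(29, 19)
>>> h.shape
(3, 11)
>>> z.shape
(11, 3)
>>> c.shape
(3, 29, 5, 19)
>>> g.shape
()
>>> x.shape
(3, 3)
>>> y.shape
(5, 3, 19, 19)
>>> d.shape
(3, 3)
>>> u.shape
(29, 19, 3, 5)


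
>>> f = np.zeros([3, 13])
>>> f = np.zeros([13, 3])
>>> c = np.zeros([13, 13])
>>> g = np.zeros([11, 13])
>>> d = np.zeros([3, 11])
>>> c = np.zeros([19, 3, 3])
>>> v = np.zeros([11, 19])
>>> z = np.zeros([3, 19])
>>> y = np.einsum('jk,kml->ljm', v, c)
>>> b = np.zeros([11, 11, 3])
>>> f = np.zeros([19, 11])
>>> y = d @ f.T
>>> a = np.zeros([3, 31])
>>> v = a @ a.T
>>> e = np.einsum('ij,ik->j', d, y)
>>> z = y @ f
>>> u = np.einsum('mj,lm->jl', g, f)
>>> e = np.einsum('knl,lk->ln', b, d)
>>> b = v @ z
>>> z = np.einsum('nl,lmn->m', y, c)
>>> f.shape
(19, 11)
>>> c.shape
(19, 3, 3)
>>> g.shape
(11, 13)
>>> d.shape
(3, 11)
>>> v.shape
(3, 3)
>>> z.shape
(3,)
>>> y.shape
(3, 19)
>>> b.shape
(3, 11)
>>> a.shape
(3, 31)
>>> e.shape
(3, 11)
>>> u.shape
(13, 19)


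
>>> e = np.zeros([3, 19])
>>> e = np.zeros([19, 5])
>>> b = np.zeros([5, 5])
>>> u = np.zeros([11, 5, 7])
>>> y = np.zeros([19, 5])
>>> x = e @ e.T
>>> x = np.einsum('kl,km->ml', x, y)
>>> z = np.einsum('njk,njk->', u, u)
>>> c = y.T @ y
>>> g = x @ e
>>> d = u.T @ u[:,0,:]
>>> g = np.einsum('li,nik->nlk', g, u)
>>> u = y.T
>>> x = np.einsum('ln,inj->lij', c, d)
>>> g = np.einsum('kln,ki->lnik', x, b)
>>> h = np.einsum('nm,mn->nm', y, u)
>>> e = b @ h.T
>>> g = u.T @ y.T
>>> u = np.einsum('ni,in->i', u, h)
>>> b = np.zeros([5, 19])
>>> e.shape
(5, 19)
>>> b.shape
(5, 19)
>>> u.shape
(19,)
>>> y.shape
(19, 5)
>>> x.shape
(5, 7, 7)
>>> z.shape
()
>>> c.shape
(5, 5)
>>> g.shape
(19, 19)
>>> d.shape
(7, 5, 7)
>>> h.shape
(19, 5)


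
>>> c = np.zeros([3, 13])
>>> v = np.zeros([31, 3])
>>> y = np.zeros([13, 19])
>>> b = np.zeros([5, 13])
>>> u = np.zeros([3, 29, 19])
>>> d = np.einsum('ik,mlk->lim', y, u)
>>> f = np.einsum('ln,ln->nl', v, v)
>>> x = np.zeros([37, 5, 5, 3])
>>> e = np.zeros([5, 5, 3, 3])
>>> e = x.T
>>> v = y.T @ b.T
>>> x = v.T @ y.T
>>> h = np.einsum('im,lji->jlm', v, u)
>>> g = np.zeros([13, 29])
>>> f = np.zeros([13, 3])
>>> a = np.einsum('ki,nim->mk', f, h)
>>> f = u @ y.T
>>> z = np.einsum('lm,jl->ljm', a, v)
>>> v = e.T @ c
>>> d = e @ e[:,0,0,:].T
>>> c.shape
(3, 13)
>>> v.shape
(37, 5, 5, 13)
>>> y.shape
(13, 19)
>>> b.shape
(5, 13)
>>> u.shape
(3, 29, 19)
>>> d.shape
(3, 5, 5, 3)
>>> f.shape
(3, 29, 13)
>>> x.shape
(5, 13)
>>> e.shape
(3, 5, 5, 37)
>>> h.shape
(29, 3, 5)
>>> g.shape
(13, 29)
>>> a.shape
(5, 13)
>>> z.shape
(5, 19, 13)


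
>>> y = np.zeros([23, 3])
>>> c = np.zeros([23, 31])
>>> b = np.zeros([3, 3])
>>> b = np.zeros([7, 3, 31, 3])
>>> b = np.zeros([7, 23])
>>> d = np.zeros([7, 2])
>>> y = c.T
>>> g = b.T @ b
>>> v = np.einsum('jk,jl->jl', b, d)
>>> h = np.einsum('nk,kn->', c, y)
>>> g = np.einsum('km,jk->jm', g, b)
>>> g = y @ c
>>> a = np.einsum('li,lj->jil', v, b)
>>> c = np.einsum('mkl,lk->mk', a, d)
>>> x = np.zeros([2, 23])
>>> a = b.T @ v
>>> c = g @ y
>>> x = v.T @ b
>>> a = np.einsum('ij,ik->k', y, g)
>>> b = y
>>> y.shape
(31, 23)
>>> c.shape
(31, 23)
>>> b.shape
(31, 23)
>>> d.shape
(7, 2)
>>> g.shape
(31, 31)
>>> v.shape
(7, 2)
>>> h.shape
()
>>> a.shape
(31,)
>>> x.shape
(2, 23)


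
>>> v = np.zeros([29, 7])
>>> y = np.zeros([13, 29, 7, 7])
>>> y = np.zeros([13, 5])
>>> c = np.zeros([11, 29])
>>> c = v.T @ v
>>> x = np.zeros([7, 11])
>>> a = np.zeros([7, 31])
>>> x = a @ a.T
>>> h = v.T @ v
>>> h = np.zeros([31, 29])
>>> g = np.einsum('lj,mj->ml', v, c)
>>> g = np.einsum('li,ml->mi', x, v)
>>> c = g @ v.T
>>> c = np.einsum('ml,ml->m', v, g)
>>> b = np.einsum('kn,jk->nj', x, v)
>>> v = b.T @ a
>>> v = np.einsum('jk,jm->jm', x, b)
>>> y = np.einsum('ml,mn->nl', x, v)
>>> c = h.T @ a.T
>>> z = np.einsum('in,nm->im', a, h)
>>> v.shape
(7, 29)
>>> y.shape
(29, 7)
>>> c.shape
(29, 7)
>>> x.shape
(7, 7)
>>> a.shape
(7, 31)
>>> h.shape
(31, 29)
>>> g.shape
(29, 7)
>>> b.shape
(7, 29)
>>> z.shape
(7, 29)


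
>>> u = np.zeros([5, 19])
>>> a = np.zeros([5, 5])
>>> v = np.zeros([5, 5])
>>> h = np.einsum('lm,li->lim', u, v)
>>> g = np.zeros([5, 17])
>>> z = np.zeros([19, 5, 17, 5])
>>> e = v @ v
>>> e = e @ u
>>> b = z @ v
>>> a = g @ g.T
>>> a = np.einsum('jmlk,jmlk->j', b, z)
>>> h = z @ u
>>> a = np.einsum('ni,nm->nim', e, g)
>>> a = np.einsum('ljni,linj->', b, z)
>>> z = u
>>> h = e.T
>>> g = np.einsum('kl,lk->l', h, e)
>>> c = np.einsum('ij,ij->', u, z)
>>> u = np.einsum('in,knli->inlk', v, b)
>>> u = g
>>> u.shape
(5,)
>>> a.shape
()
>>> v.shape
(5, 5)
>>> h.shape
(19, 5)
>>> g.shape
(5,)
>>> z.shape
(5, 19)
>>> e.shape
(5, 19)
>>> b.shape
(19, 5, 17, 5)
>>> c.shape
()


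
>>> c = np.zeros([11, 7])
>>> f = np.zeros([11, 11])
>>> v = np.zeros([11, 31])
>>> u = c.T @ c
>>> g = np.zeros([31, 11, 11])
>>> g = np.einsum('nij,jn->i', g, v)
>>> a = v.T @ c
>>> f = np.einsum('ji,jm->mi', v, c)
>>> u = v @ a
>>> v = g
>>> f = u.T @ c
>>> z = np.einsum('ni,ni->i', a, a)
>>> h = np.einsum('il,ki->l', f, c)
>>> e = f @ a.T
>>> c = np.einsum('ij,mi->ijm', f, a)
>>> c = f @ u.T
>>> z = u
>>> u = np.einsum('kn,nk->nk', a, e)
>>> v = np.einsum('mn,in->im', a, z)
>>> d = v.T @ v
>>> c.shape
(7, 11)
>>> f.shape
(7, 7)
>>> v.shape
(11, 31)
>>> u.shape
(7, 31)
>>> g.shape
(11,)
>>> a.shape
(31, 7)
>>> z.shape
(11, 7)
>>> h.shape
(7,)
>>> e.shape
(7, 31)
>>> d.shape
(31, 31)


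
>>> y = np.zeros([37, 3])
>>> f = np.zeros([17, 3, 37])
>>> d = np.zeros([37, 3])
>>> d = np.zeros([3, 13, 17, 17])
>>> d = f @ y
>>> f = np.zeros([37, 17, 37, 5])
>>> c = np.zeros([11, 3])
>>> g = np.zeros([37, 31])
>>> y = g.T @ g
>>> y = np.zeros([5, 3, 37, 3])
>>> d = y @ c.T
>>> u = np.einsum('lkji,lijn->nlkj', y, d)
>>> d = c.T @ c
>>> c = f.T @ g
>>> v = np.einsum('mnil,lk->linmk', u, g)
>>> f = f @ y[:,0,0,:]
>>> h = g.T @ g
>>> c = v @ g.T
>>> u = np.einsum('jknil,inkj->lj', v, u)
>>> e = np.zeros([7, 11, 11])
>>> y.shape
(5, 3, 37, 3)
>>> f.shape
(37, 17, 37, 3)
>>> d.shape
(3, 3)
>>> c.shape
(37, 3, 5, 11, 37)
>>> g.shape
(37, 31)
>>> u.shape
(31, 37)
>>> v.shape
(37, 3, 5, 11, 31)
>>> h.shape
(31, 31)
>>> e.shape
(7, 11, 11)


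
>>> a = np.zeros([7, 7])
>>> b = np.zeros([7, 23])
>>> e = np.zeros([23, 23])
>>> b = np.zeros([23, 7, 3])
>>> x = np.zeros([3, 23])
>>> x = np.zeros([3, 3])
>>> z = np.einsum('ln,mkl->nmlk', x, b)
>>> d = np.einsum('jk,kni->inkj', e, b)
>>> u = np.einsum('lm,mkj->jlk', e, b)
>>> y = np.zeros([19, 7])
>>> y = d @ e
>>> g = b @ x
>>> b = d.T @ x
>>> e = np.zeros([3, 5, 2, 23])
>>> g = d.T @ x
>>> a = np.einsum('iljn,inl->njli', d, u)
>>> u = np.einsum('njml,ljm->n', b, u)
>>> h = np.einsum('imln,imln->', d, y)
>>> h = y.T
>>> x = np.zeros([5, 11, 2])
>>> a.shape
(23, 23, 7, 3)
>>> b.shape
(23, 23, 7, 3)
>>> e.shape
(3, 5, 2, 23)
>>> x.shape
(5, 11, 2)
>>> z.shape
(3, 23, 3, 7)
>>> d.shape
(3, 7, 23, 23)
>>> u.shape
(23,)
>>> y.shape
(3, 7, 23, 23)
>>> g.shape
(23, 23, 7, 3)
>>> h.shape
(23, 23, 7, 3)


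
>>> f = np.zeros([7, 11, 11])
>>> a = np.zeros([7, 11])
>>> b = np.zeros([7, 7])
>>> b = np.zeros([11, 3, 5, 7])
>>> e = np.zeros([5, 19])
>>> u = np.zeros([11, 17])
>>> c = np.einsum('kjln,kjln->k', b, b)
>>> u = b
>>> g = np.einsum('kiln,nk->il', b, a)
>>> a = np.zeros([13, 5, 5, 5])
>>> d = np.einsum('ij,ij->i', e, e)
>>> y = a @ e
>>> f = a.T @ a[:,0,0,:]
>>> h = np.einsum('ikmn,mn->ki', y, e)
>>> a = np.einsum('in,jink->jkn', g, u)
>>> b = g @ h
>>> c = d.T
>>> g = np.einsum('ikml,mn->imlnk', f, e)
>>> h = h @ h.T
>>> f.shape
(5, 5, 5, 5)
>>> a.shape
(11, 7, 5)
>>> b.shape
(3, 13)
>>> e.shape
(5, 19)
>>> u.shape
(11, 3, 5, 7)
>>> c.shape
(5,)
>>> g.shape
(5, 5, 5, 19, 5)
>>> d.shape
(5,)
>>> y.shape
(13, 5, 5, 19)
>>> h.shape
(5, 5)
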